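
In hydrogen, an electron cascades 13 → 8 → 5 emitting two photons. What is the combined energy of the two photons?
0.4637 eV

The energy levels of hydrogen are E_n = -13.6057 / n² eV.

First transition (13 → 8):
ΔE₁ = |E_8 - E_13|
ΔE₁ = |-0.2125890625 - (-0.0805071006)| = 0.1320820 eV

Second transition (8 → 5):
ΔE₂ = |E_5 - E_8|
ΔE₂ = |-0.5442280000 - (-0.2125890625)| = 0.3316389 eV

Total energy released:
E_total = ΔE₁ + ΔE₂ = 0.1320820 + 0.3316389 = 0.4637 eV

Note: This equals the direct transition 13 → 5: 0.4637 eV ✓
Energy is conserved regardless of the path taken.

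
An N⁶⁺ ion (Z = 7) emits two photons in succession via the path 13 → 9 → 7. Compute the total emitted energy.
9.66085 eV

The energy levels of N⁶⁺ are E_n = -13.6057 × 7² / n² eV.

First transition (13 → 9):
ΔE₁ = |E_9 - E_13|
ΔE₁ = |-8.23060864198 - (-3.94484792899)| = 4.28576071 eV

Second transition (9 → 7):
ΔE₂ = |E_7 - E_9|
ΔE₂ = |-13.60570000000 - (-8.23060864198)| = 5.37509136 eV

Total energy released:
E_total = ΔE₁ + ΔE₂ = 4.28576071 + 5.37509136 = 9.66085 eV

Note: This equals the direct transition 13 → 7: 9.66085 eV ✓
Energy is conserved regardless of the path taken.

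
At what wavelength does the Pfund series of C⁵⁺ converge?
63.2823 nm

The series limit corresponds to the transition from n = ∞ to n = 5.
This is the highest energy (shortest wavelength) transition in the Pfund series.

E_∞ = 0 eV
E_5 = -13.6057 × 6² / 5² = -19.592208 eV

Energy at series limit:
ΔE = E_∞ - E_5 = 0 - (-19.592208) = 19.592208 eV
λ = hc/E = 1239.84 eV·nm / 19.592208 eV = 63.2823 nm

This energy equals the ionization energy from the n = 5 state of C⁵⁺.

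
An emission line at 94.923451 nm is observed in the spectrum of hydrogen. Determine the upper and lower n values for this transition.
n = 5 → n = 1

First, find the photon energy from the wavelength (hc = 1239.84 eV·nm):
E = hc/λ = 1239.84 eV·nm / 94.923451 nm = 13.061472 eV

The energy levels of hydrogen satisfy E_n = -13.6057 / n² eV, so an emission n_i → n_f releases
ΔE = 13.6057 × (1/n_f² − 1/n_i²) eV.

Setting ΔE equal to the photon energy:
1/n_f² − 1/n_i² = 13.061472 / 13.6057 = 0.96000000

Since 1/n_i² must be positive, we need 1/n_f² > 0.96000000, i.e. n_f ≤ 1. For each allowed n_f, solve n_i = (1/n_f² − 0.96000000)^(−1/2) and check whether it is a whole number:
  n_f = 1: 1/n_i² = 1.00000000 − 0.96000000 = 0.04000000 → n_i = 5.000  → integer, n_i = 5 ✓

Only n_f = 1 gives an integer upper level, n_i = 5.

The transition is from n = 5 to n = 1 (emission).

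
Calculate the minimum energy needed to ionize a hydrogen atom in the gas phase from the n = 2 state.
3.4014 eV

The ionization energy is the energy needed to remove the electron completely (n → ∞).

For hydrogen, E_n = -13.6057 eV / n².

At n = 2: E_2 = -13.6057 / 2² = -3.4014250 eV
At n = ∞: E_∞ = 0 eV

Ionization energy = E_∞ - E_2 = 0 - (-3.4014250) = 3.4014250 eV
Ionization energy ≈ 3.4014 eV

This is also called the binding energy of the electron in state n = 2.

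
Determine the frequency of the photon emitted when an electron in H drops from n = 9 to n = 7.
2.65e+13 Hz

First, find the transition energy:
E_9 = -13.6057 / 9² = -0.167972 eV
E_7 = -13.6057 / 7² = -0.277667 eV
|ΔE| = |E_7 - E_9| = 0.109695 eV

Convert to Joules: E = 0.109695 eV × (1.602177 × 10⁻¹⁹ J/eV) = 1.7575e-20 J

Using E = hf:
f = E/h = 1.7575e-20 J / (6.62607 × 10⁻³⁴ J·s)
f = 2.65e+13 Hz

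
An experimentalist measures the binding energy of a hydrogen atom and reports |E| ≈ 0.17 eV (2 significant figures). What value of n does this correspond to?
n = 9

The exact energy levels follow E_n = -13.6057 eV / n².

The measured value (-0.17 eV) is reported to only 2 significant figures, so we must test candidate n values and see which one matches to that precision.

Candidate energies:
  n = 7:  E = -13.6057/7² = -0.27767 eV
  n = 8:  E = -13.6057/8² = -0.21259 eV
  n = 9:  E = -13.6057/9² = -0.16797 eV  ← matches
  n = 10:  E = -13.6057/10² = -0.13606 eV
  n = 11:  E = -13.6057/11² = -0.11244 eV

Checking against the measurement of -0.17 eV (2 sig figs), only n = 9 agrees:
E_9 = -0.16797 eV, which rounds to -0.17 eV ✓

Therefore n = 9.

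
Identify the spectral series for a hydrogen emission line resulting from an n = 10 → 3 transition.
Paschen series

The spectral series in hydrogen are named based on the final (lower) energy level:
- Lyman series: n_final = 1 (ultraviolet)
- Balmer series: n_final = 2 (visible/near-UV)
- Paschen series: n_final = 3 (infrared)
- Brackett series: n_final = 4 (infrared)
- Pfund series: n_final = 5 (far infrared)

Since this transition ends at n = 3, it belongs to the Paschen series.

For reference, this 10 → 3 line has photon energy
ΔE = 13.6057 eV × (1/3² - 1/10²) = 1.375687444 eV,
corresponding to wavelength λ = hc/ΔE = 1239.84 eV·nm / 1.375687444 eV = 901.25123 nm in the infrared region.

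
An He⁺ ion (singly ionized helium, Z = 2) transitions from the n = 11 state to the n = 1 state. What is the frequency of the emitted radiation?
1.3051e+16 Hz

First, find the transition energy:
E_11 = -13.6057 × 2² / 11² = -0.449775 eV
E_1 = -13.6057 × 2² / 1² = -54.422800 eV
|ΔE| = |E_1 - E_11| = 53.973025 eV

Convert to Joules: E = 53.973025 eV × (1.602177 × 10⁻¹⁹ J/eV) = 8.647434e-18 J

Using E = hf:
f = E/h = 8.647434e-18 J / (6.62607 × 10⁻³⁴ J·s)
f = 1.3051e+16 Hz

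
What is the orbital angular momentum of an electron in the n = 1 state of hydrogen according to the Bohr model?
1.055e-34 J·s (or 1ℏ)

In the Bohr model, angular momentum is quantized:
L = nℏ

where ℏ = h/(2π) = 1.05457e-34 J·s

For n = 1:
L = 1 × 1.05457e-34 J·s
L = 1.055e-34 J·s

This can also be written as L = 1ℏ.
The angular momentum is an integer multiple of the reduced Planck constant.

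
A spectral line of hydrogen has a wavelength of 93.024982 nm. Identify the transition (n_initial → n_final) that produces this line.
n = 7 → n = 1

First, find the photon energy from the wavelength (hc = 1239.84 eV·nm):
E = hc/λ = 1239.84 eV·nm / 93.024982 nm = 13.328033 eV

The energy levels of hydrogen satisfy E_n = -13.6057 / n² eV, so an emission n_i → n_f releases
ΔE = 13.6057 × (1/n_f² − 1/n_i²) eV.

Setting ΔE equal to the photon energy:
1/n_f² − 1/n_i² = 13.328033 / 13.6057 = 0.97959186

Since 1/n_i² must be positive, we need 1/n_f² > 0.97959186, i.e. n_f ≤ 1. For each allowed n_f, solve n_i = (1/n_f² − 0.97959186)^(−1/2) and check whether it is a whole number:
  n_f = 1: 1/n_i² = 1.00000000 − 0.97959186 = 0.02040814 → n_i = 7.000  → integer, n_i = 7 ✓

Only n_f = 1 gives an integer upper level, n_i = 7.

The transition is from n = 7 to n = 1 (emission).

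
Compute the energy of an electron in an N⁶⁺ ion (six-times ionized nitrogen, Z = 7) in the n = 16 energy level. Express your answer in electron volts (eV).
-2.6042 eV

The energy levels of a hydrogen-like atom are given by:
E_n = -13.6057 Z² / n² eV  (with Z = 7 for N⁶⁺)

For n = 16:
E_16 = -13.6057 × 7² / 16²
E_16 = -13.6057 × 49 / 256
E_16 = -2.6042 eV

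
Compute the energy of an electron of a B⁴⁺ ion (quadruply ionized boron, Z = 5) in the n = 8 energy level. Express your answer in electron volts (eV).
-5.3147 eV

The energy levels of a hydrogen-like atom are given by:
E_n = -13.6057 Z² / n² eV  (with Z = 5 for B⁴⁺)

For n = 8:
E_8 = -13.6057 × 5² / 8²
E_8 = -13.6057 × 25 / 64
E_8 = -5.3147 eV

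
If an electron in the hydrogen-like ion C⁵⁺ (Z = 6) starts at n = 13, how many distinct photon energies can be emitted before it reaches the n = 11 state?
3

The electron can occupy levels n = 11, 12, ..., 13 during de-excitation — that is m = 13 - 11 + 1 = 3 distinct levels.

The number of distinct spectral lines equals the number of ways to choose 2 of these m levels (each pair gives one possible emission transition):

Number of lines = m(m-1)/2 = 3×2/2 = 3

These correspond to all possible transitions between the 3 levels:
13 → 12, 13 → 11, 12 → 11

Each transition produces a photon with a unique energy (and thus wavelength). This count does not depend on Z.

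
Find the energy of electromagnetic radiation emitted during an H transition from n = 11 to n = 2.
3.288981 eV

The energy levels are E_n = -13.6057 eV / n².

Energy at n = 11: E_11 = -13.6057 / 11² = -0.112443802 eV
Energy at n = 2: E_2 = -13.6057 / 2² = -3.401425000 eV

For emission (electron falling to lower state), the photon energy is:
E_photon = E_11 - E_2 = |-0.112443802 - (-3.401425000)|
E_photon = 3.288981 eV

This energy is carried away by the emitted photon.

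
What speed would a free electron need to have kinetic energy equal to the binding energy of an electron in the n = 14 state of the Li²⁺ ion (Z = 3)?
4.69e+05 m/s (or 0.1564% of c)

The binding energy at n = 14 for Li²⁺ is:
E_14 = -13.6057 × 3²/14² = -0.624752 eV
|E_14| = 0.624752 eV

Convert to Joules:
KE = 0.624752 eV × (1.602177 × 10⁻¹⁹ J/eV) = 1.0010e-19 J

Using KE = ½mv²:
v = √(2·KE/m_e)
v = √(2 × 1.0010e-19 J / 9.10938 × 10⁻³¹ kg)
v = 4.69e+05 m/s

This is approximately 0.1564% the speed of light.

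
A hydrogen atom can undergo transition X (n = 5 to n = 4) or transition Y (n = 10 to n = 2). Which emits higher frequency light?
10 → 2

Calculate the energy for each transition:

Transition 5 → 4:
ΔE₁ = |E_4 - E_5| = |-13.6057/4² - (-13.6057/5²)|
ΔE₁ = |-0.850356250 - (-0.544228000)| = 0.306128 eV

Transition 10 → 2:
ΔE₂ = |E_2 - E_10| = |-13.6057/2² - (-13.6057/10²)|
ΔE₂ = |-3.401425000 - (-0.136057000)| = 3.265368 eV

Since 3.265368 eV > 0.306128 eV, the transition 10 → 2 emits the more energetic photon.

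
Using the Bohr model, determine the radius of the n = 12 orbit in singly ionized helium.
3.8101 nm (or 38.1008 Å)

The Bohr radius formula is:
r_n = n² a₀ / Z

where a₀ = 0.0529177 nm is the Bohr radius.

For He⁺ (Z = 2) at n = 12:
r_12 = 12² × 0.0529177 nm / 2
r_12 = 144 × 0.0529177 nm / 2
r_12 = 7.62015 nm / 2
r_12 = 3.8101 nm

The electron orbits at approximately 3.8101 nm from the nucleus.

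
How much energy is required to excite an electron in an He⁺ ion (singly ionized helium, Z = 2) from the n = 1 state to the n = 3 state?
48.375822 eV

The energy levels of a hydrogen-like atom are E_n = -13.6057 Z² eV / n².

Energy at n = 1: E_1 = -13.6057 × 2² / 1² = -54.422800000 eV
Energy at n = 3: E_3 = -13.6057 × 2² / 3² = -6.046977778 eV

The excitation energy is the difference:
ΔE = E_3 - E_1
ΔE = -6.046977778 - (-54.422800000)
ΔE = 48.375822 eV

Since this is positive, energy must be absorbed (photon absorption).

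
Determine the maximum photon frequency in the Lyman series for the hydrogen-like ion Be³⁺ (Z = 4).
5.26375e+16 Hz

The series limit corresponds to the transition from n = ∞ to n = 1.
This is the highest energy (shortest wavelength) transition in the Lyman series.

E_∞ = 0 eV
E_1 = -13.6057 × 4² / 1² = -217.691200 eV

Energy at series limit:
ΔE = E_∞ - E_1 = 0 - (-217.691200) = 217.691200 eV
E = 217.691200 eV × (1.602177 × 10⁻¹⁹ J/eV) = 3.4877983e-17 J
f = E/h = 3.4877983e-17 J / (6.62607 × 10⁻³⁴ J·s) = 5.26375e+16 Hz

This energy equals the ionization energy from the n = 1 state of Be³⁺.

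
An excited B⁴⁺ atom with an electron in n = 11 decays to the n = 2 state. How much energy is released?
82.224530 eV

The energy levels are E_n = -13.6057 Z² eV / n².

Energy at n = 11: E_11 = -13.6057 × 5² / 11² = -2.811095041 eV
Energy at n = 2: E_2 = -13.6057 × 5² / 2² = -85.035625000 eV

For emission (electron falling to lower state), the photon energy is:
E_photon = E_11 - E_2 = |-2.811095041 - (-85.035625000)|
E_photon = 82.224530 eV

This energy is carried away by the emitted photon.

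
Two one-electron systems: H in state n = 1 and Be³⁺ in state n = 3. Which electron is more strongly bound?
Be³⁺ at n = 3 (E = -24.188 eV)

Using E_n = -13.6057 Z² / n² eV:

H (Z = 1) at n = 1:
E = -13.6057 × 1² / 1² = -13.6057 × 1 / 1 = -13.605700 eV

Be³⁺ (Z = 4) at n = 3:
E = -13.6057 × 4² / 3² = -13.6057 × 16 / 9 = -24.187911 eV

Since -24.187911 eV < -13.605700 eV,
Be³⁺ at n = 3 is more tightly bound (requires more energy to ionize).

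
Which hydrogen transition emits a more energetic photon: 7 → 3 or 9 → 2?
9 → 2

Calculate the energy for each transition:

Transition 7 → 3:
ΔE₁ = |E_3 - E_7| = |-13.6057/3² - (-13.6057/7²)|
ΔE₁ = |-1.5117444444 - (-0.2776673469)| = 1.2340771 eV

Transition 9 → 2:
ΔE₂ = |E_2 - E_9| = |-13.6057/2² - (-13.6057/9²)|
ΔE₂ = |-3.4014250000 - (-0.1679716049)| = 3.2334534 eV

Since 3.2334534 eV > 1.2340771 eV, the transition 9 → 2 emits the more energetic photon.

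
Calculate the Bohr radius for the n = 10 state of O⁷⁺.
0.66147 nm (or 6.61472 Å)

The Bohr radius formula is:
r_n = n² a₀ / Z

where a₀ = 0.05291772 nm is the Bohr radius.

For O⁷⁺ (Z = 8) at n = 10:
r_10 = 10² × 0.05291772 nm / 8
r_10 = 100 × 0.05291772 nm / 8
r_10 = 5.291772 nm / 8
r_10 = 0.66147 nm

The electron orbits at approximately 0.66147 nm from the nucleus.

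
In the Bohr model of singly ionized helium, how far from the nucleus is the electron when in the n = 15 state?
5.9532 nm (or 59.5324 Å)

The Bohr radius formula is:
r_n = n² a₀ / Z

where a₀ = 0.0529177 nm is the Bohr radius.

For He⁺ (Z = 2) at n = 15:
r_15 = 15² × 0.0529177 nm / 2
r_15 = 225 × 0.0529177 nm / 2
r_15 = 11.90648 nm / 2
r_15 = 5.9532 nm

The electron orbits at approximately 5.9532 nm from the nucleus.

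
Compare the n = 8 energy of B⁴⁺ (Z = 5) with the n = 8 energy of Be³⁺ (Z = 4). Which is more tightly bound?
B⁴⁺ at n = 8 (E = -5.3147 eV)

Using E_n = -13.6057 Z² / n² eV:

B⁴⁺ (Z = 5) at n = 8:
E = -13.6057 × 5² / 8² = -13.6057 × 25 / 64 = -5.3147266 eV

Be³⁺ (Z = 4) at n = 8:
E = -13.6057 × 4² / 8² = -13.6057 × 16 / 64 = -3.4014250 eV

Since -5.3147266 eV < -3.4014250 eV,
B⁴⁺ at n = 8 is more tightly bound (requires more energy to ionize).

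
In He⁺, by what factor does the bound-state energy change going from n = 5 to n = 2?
6.25

Using E_n = -13.6057 Z² / n² eV with Z = 2:

E_2 = -13.6057 × 2² / 2² = -54.4228 / 4 = -13.60570000 eV
E_5 = -13.6057 × 2² / 5² = -54.4228 / 25 = -2.17691200 eV

The ratio is:
E_2/E_5 = (-13.60570000) / (-2.17691200)
E_2/E_5 = (-54.4228/4) / (-54.4228/25)
E_2/E_5 = 25/4
E_2/E_5 = 6.25
(Note: the Z² factors cancel in the ratio.)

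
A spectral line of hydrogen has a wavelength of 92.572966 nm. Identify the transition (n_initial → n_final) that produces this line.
n = 8 → n = 1

First, find the photon energy from the wavelength (hc = 1239.84 eV·nm):
E = hc/λ = 1239.84 eV·nm / 92.572966 nm = 13.393111 eV

The energy levels of hydrogen satisfy E_n = -13.6057 / n² eV, so an emission n_i → n_f releases
ΔE = 13.6057 × (1/n_f² − 1/n_i²) eV.

Setting ΔE equal to the photon energy:
1/n_f² − 1/n_i² = 13.393111 / 13.6057 = 0.98437500

Since 1/n_i² must be positive, we need 1/n_f² > 0.98437500, i.e. n_f ≤ 1. For each allowed n_f, solve n_i = (1/n_f² − 0.98437500)^(−1/2) and check whether it is a whole number:
  n_f = 1: 1/n_i² = 1.00000000 − 0.98437500 = 0.01562500 → n_i = 8.000  → integer, n_i = 8 ✓

Only n_f = 1 gives an integer upper level, n_i = 8.

The transition is from n = 8 to n = 1 (emission).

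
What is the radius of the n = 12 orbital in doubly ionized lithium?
2.5401 nm (or 25.4005 Å)

The Bohr radius formula is:
r_n = n² a₀ / Z

where a₀ = 0.0529177 nm is the Bohr radius.

For Li²⁺ (Z = 3) at n = 12:
r_12 = 12² × 0.0529177 nm / 3
r_12 = 144 × 0.0529177 nm / 3
r_12 = 7.62015 nm / 3
r_12 = 2.5401 nm

The electron orbits at approximately 2.5401 nm from the nucleus.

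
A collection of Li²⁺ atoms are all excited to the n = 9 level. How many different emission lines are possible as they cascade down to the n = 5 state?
10

The electron can occupy levels n = 5, 6, ..., 9 during de-excitation — that is m = 9 - 5 + 1 = 5 distinct levels.

The number of distinct spectral lines equals the number of ways to choose 2 of these m levels (each pair gives one possible emission transition):

Number of lines = m(m-1)/2 = 5×4/2 = 10

These correspond to all possible transitions between the 5 levels:
9 → 8, 9 → 7, 9 → 6, 9 → 5, 8 → 7, 8 → 6, 8 → 5, 7 → 6...

Each transition produces a photon with a unique energy (and thus wavelength). This count does not depend on Z.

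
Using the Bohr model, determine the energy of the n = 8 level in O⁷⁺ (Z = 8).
-13.605700 eV

For hydrogen-like ions, the energy levels scale with Z²:
E_n = -13.6057 Z² / n² eV

For O⁷⁺ (Z = 8) at n = 8:
E_8 = -13.6057 × 8² / 8²
E_8 = -13.6057 × 64 / 64
E_8 = -870.7648 / 64
E_8 = -13.605700 eV

The energy is 64 times more negative than hydrogen at the same n due to the stronger nuclear charge.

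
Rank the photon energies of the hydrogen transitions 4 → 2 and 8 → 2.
8 → 2

Calculate the energy for each transition:

Transition 4 → 2:
ΔE₁ = |E_2 - E_4| = |-13.6057/2² - (-13.6057/4²)|
ΔE₁ = |-3.401425000000 - (-0.850356250000)| = 2.551068750 eV

Transition 8 → 2:
ΔE₂ = |E_2 - E_8| = |-13.6057/2² - (-13.6057/8²)|
ΔE₂ = |-3.401425000000 - (-0.212589062500)| = 3.188835938 eV

Since 3.188835938 eV > 2.551068750 eV, the transition 8 → 2 emits the more energetic photon.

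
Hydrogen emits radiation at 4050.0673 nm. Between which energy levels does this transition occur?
n = 5 → n = 4

First, find the photon energy from the wavelength (hc = 1239.84 eV·nm):
E = hc/λ = 1239.84 eV·nm / 4050.0673 nm = 0.30612825 eV

The energy levels of hydrogen satisfy E_n = -13.6057 / n² eV, so an emission n_i → n_f releases
ΔE = 13.6057 × (1/n_f² − 1/n_i²) eV.

Setting ΔE equal to the photon energy:
1/n_f² − 1/n_i² = 0.30612825 / 13.6057 = 0.022500000

Since 1/n_i² must be positive, we need 1/n_f² > 0.022500000, i.e. n_f ≤ 6. For each allowed n_f, solve n_i = (1/n_f² − 0.022500000)^(−1/2) and check whether it is a whole number:
  n_f = 1: 1/n_i² = 1.000000000 − 0.022500000 = 0.977500000 → n_i = 1.011  (not an integer) ✗
  n_f = 2: 1/n_i² = 0.250000000 − 0.022500000 = 0.227500000 → n_i = 2.097  (not an integer) ✗
  n_f = 3: 1/n_i² = 0.111111111 − 0.022500000 = 0.088611111 → n_i = 3.359  (not an integer) ✗
  n_f = 4: 1/n_i² = 0.062500000 − 0.022500000 = 0.040000000 → n_i = 5.000  → integer, n_i = 5 ✓
  n_f = 5: 1/n_i² = 0.040000000 − 0.022500000 = 0.017500000 → n_i = 7.559  (not an integer) ✗
  n_f = 6: 1/n_i² = 0.027777778 − 0.022500000 = 0.005277778 → n_i = 13.765  (not an integer) ✗

Only n_f = 4 gives an integer upper level, n_i = 5.

The transition is from n = 5 to n = 4 (emission).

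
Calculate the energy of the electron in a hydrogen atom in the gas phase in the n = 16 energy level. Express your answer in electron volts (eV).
-0.053 eV

The energy levels of a hydrogen-like atom are given by:
E_n = -13.6057 eV / n²

For n = 16:
E_16 = -13.6057 eV / 16²
E_16 = -13.6057 eV / 256
E_16 = -0.053 eV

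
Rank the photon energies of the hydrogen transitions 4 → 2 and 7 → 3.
4 → 2

Calculate the energy for each transition:

Transition 4 → 2:
ΔE₁ = |E_2 - E_4| = |-13.6057/2² - (-13.6057/4²)|
ΔE₁ = |-3.4014250000 - (-0.8503562500)| = 2.5510688 eV

Transition 7 → 3:
ΔE₂ = |E_3 - E_7| = |-13.6057/3² - (-13.6057/7²)|
ΔE₂ = |-1.5117444444 - (-0.2776673469)| = 1.2340771 eV

Since 2.5510688 eV > 1.2340771 eV, the transition 4 → 2 emits the more energetic photon.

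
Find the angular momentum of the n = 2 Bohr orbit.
2.109e-34 J·s (or 2ℏ)

In the Bohr model, angular momentum is quantized:
L = nℏ

where ℏ = h/(2π) = 1.05457e-34 J·s

For n = 2:
L = 2 × 1.05457e-34 J·s
L = 2.109e-34 J·s

This can also be written as L = 2ℏ.
The angular momentum is an integer multiple of the reduced Planck constant.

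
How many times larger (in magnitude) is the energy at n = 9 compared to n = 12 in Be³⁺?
1.7778

Using E_n = -13.6057 Z² / n² eV with Z = 4:

E_9 = -13.6057 × 4² / 9² = -217.6912 / 81 = -2.6875456790 eV
E_12 = -13.6057 × 4² / 12² = -217.6912 / 144 = -1.5117444444 eV

The ratio is:
E_9/E_12 = (-2.6875456790) / (-1.5117444444)
E_9/E_12 = (-217.6912/81) / (-217.6912/144)
E_9/E_12 = 144/81
E_9/E_12 = 1.7778
(Note: the Z² factors cancel in the ratio.)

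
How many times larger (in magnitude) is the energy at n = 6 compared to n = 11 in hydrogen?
3.3611

Using E_n = -13.6057 Z² / n² eV with Z = 1:

E_6 = -13.6057 / 6² = -13.6057 / 36 = -0.3779361111 eV
E_11 = -13.6057 / 11² = -13.6057 / 121 = -0.1124438017 eV

The ratio is:
E_6/E_11 = (-0.3779361111) / (-0.1124438017)
E_6/E_11 = (-13.6057/36) / (-13.6057/121)
E_6/E_11 = 121/36
E_6/E_11 = 3.3611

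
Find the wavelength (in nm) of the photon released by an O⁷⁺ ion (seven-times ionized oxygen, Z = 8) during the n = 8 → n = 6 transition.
117.16266 nm

First, find the transition energy using E_n = -13.6057 Z² / n² eV:
E_8 = -13.6057 × 8² / 8² = -13.60570000 eV
E_6 = -13.6057 × 8² / 6² = -24.18791111 eV

Photon energy: |ΔE| = |E_6 - E_8| = 10.58221111 eV

Convert to wavelength using E = hc/λ with hc = 1239.84 eV·nm:
λ = hc/E = 1239.84 eV·nm / 10.58221111 eV
λ = 117.16266 nm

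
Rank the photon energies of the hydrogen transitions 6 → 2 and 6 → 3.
6 → 2

Calculate the energy for each transition:

Transition 6 → 2:
ΔE₁ = |E_2 - E_6| = |-13.6057/2² - (-13.6057/6²)|
ΔE₁ = |-3.40142500 - (-0.37793611)| = 3.02349 eV

Transition 6 → 3:
ΔE₂ = |E_3 - E_6| = |-13.6057/3² - (-13.6057/6²)|
ΔE₂ = |-1.51174444 - (-0.37793611)| = 1.13381 eV

Since 3.02349 eV > 1.13381 eV, the transition 6 → 2 emits the more energetic photon.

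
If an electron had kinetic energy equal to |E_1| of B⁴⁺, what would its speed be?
1.094e+07 m/s (or 3.648677% of c)

The binding energy at n = 1 for B⁴⁺ is:
E_1 = -13.6057 × 5²/1² = -340.14250000 eV
|E_1| = 340.14250000 eV

Convert to Joules:
KE = 340.14250000 eV × (1.602177 × 10⁻¹⁹ J/eV) = 5.44968e-17 J

Using KE = ½mv²:
v = √(2·KE/m_e)
v = √(2 × 5.44968e-17 J / 9.10938 × 10⁻³¹ kg)
v = 1.094e+07 m/s

This is approximately 3.648677% the speed of light.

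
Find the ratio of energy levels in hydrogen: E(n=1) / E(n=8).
64.0000

Using E_n = -13.6057 Z² / n² eV with Z = 1:

E_1 = -13.6057 / 1² = -13.6057 / 1 = -13.6057000000 eV
E_8 = -13.6057 / 8² = -13.6057 / 64 = -0.2125890625 eV

The ratio is:
E_1/E_8 = (-13.6057000000) / (-0.2125890625)
E_1/E_8 = (-13.6057/1) / (-13.6057/64)
E_1/E_8 = 64/1
E_1/E_8 = 64.0000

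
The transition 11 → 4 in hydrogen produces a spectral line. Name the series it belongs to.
Brackett series

The spectral series in hydrogen are named based on the final (lower) energy level:
- Lyman series: n_final = 1 (ultraviolet)
- Balmer series: n_final = 2 (visible/near-UV)
- Paschen series: n_final = 3 (infrared)
- Brackett series: n_final = 4 (infrared)
- Pfund series: n_final = 5 (far infrared)

Since this transition ends at n = 4, it belongs to the Brackett series.

For reference, this 11 → 4 line has photon energy
ΔE = 13.6057 eV × (1/4² - 1/11²) = 0.7379124483 eV,
corresponding to wavelength λ = hc/ΔE = 1239.84 eV·nm / 0.7379124483 eV = 1680.1993 nm in the infrared region.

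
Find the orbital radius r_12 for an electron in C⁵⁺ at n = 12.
1.270025 nm (or 12.700253 Å)

The Bohr radius formula is:
r_n = n² a₀ / Z

where a₀ = 0.052917721 nm is the Bohr radius.

For C⁵⁺ (Z = 6) at n = 12:
r_12 = 12² × 0.052917721 nm / 6
r_12 = 144 × 0.052917721 nm / 6
r_12 = 7.6201518 nm / 6
r_12 = 1.270025 nm

The electron orbits at approximately 1.270025 nm from the nucleus.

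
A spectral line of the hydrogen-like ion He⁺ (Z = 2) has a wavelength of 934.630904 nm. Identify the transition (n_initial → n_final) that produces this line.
n = 8 → n = 5

First, find the photon energy from the wavelength (hc = 1239.84 eV·nm):
E = hc/λ = 1239.84 eV·nm / 934.630904 nm = 1.3265558 eV

The energy levels of He⁺ satisfy E_n = -13.6057 × 2² / n² eV, so an emission n_i → n_f releases
ΔE = 13.6057 × 2² × (1/n_f² − 1/n_i²) eV.

Setting ΔE equal to the photon energy:
1/n_f² − 1/n_i² = 1.3265558 / (13.6057 × 2²) = 0.024375001

Since 1/n_i² must be positive, we need 1/n_f² > 0.024375001, i.e. n_f ≤ 6. For each allowed n_f, solve n_i = (1/n_f² − 0.024375001)^(−1/2) and check whether it is a whole number:
  n_f = 1: 1/n_i² = 1.000000000 − 0.024375001 = 0.975624999 → n_i = 1.012  (not an integer) ✗
  n_f = 2: 1/n_i² = 0.250000000 − 0.024375001 = 0.225624999 → n_i = 2.105  (not an integer) ✗
  n_f = 3: 1/n_i² = 0.111111111 − 0.024375001 = 0.086736110 → n_i = 3.395  (not an integer) ✗
  n_f = 4: 1/n_i² = 0.062500000 − 0.024375001 = 0.038124999 → n_i = 5.121  (not an integer) ✗
  n_f = 5: 1/n_i² = 0.040000000 − 0.024375001 = 0.015624999 → n_i = 8.000  → integer, n_i = 8 ✓
  n_f = 6: 1/n_i² = 0.027777778 − 0.024375001 = 0.003402777 → n_i = 17.143  (not an integer) ✗

Only n_f = 5 gives an integer upper level, n_i = 8.

The transition is from n = 8 to n = 5 (emission).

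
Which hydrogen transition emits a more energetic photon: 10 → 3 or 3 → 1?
3 → 1

Calculate the energy for each transition:

Transition 10 → 3:
ΔE₁ = |E_3 - E_10| = |-13.6057/3² - (-13.6057/10²)|
ΔE₁ = |-1.51174444 - (-0.13605700)| = 1.37569 eV

Transition 3 → 1:
ΔE₂ = |E_1 - E_3| = |-13.6057/1² - (-13.6057/3²)|
ΔE₂ = |-13.60570000 - (-1.51174444)| = 12.09396 eV

Since 12.09396 eV > 1.37569 eV, the transition 3 → 1 emits the more energetic photon.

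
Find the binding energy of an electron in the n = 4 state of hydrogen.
0.8504 eV

The ionization energy is the energy needed to remove the electron completely (n → ∞).

For hydrogen, E_n = -13.6057 eV / n².

At n = 4: E_4 = -13.6057 / 4² = -0.8503563 eV
At n = ∞: E_∞ = 0 eV

Ionization energy = E_∞ - E_4 = 0 - (-0.8503563) = 0.8503563 eV
Ionization energy ≈ 0.8504 eV

This is also called the binding energy of the electron in state n = 4.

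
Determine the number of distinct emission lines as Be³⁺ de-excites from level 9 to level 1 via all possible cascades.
36

The electron can occupy levels n = 1, 2, ..., 9 during de-excitation — that is m = 9 - 1 + 1 = 9 distinct levels.

The number of distinct spectral lines equals the number of ways to choose 2 of these m levels (each pair gives one possible emission transition):

Number of lines = m(m-1)/2 = 9×8/2 = 36

These correspond to all possible transitions between the 9 levels:
9 → 8, 9 → 7, 9 → 6, 9 → 5, 9 → 4, 9 → 3, 9 → 2, 9 → 1...

Each transition produces a photon with a unique energy (and thus wavelength). This count does not depend on Z.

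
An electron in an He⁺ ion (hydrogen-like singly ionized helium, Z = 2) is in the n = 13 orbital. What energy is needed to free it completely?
0.322028 eV

The ionization energy is the energy needed to remove the electron completely (n → ∞).

For a hydrogen-like ion with Z = 2, E_n = -13.6057 Z² / n² eV.

At n = 13: E_13 = -13.6057 × 2² / 13² = -0.322028402 eV
At n = ∞: E_∞ = 0 eV

Ionization energy = E_∞ - E_13 = 0 - (-0.322028402) = 0.322028402 eV
Ionization energy ≈ 0.322028 eV

This is also called the binding energy of the electron in state n = 13.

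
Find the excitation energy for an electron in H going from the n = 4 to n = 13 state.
0.769849 eV

The energy levels of a hydrogen-like atom are E_n = -13.6057 eV / n².

Energy at n = 4: E_4 = -13.6057 / 4² = -0.850356250 eV
Energy at n = 13: E_13 = -13.6057 / 13² = -0.080507101 eV

The excitation energy is the difference:
ΔE = E_13 - E_4
ΔE = -0.080507101 - (-0.850356250)
ΔE = 0.769849 eV

Since this is positive, energy must be absorbed (photon absorption).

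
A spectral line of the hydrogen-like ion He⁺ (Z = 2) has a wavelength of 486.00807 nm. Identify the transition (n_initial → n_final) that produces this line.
n = 8 → n = 4

First, find the photon energy from the wavelength (hc = 1239.84 eV·nm):
E = hc/λ = 1239.84 eV·nm / 486.00807 nm = 2.5510688 eV

The energy levels of He⁺ satisfy E_n = -13.6057 × 2² / n² eV, so an emission n_i → n_f releases
ΔE = 13.6057 × 2² × (1/n_f² − 1/n_i²) eV.

Setting ΔE equal to the photon energy:
1/n_f² − 1/n_i² = 2.5510688 / (13.6057 × 2²) = 0.046875001

Since 1/n_i² must be positive, we need 1/n_f² > 0.046875001, i.e. n_f ≤ 4. For each allowed n_f, solve n_i = (1/n_f² − 0.046875001)^(−1/2) and check whether it is a whole number:
  n_f = 1: 1/n_i² = 1.000000000 − 0.046875001 = 0.953124999 → n_i = 1.024  (not an integer) ✗
  n_f = 2: 1/n_i² = 0.250000000 − 0.046875001 = 0.203124999 → n_i = 2.219  (not an integer) ✗
  n_f = 3: 1/n_i² = 0.111111111 − 0.046875001 = 0.064236110 → n_i = 3.946  (not an integer) ✗
  n_f = 4: 1/n_i² = 0.062500000 − 0.046875001 = 0.015624999 → n_i = 8.000  → integer, n_i = 8 ✓

Only n_f = 4 gives an integer upper level, n_i = 8.

The transition is from n = 8 to n = 4 (emission).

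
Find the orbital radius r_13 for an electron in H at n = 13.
8.943095 nm (or 89.430948 Å)

The Bohr radius formula is:
r_n = n² a₀ / Z

where a₀ = 0.052917721 nm is the Bohr radius.

For H (Z = 1) at n = 13:
r_13 = 13² × 0.052917721 nm / 1
r_13 = 169 × 0.052917721 nm / 1
r_13 = 8.9430948 nm / 1
r_13 = 8.943095 nm

The electron orbits at approximately 8.943095 nm from the nucleus.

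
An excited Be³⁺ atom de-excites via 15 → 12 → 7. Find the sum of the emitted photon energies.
3.47516 eV

The energy levels of Be³⁺ are E_n = -13.6057 × 4² / n² eV.

First transition (15 → 12):
ΔE₁ = |E_12 - E_15|
ΔE₁ = |-1.51174444444 - (-0.96751644444)| = 0.54422800 eV

Second transition (12 → 7):
ΔE₂ = |E_7 - E_12|
ΔE₂ = |-4.44267755102 - (-1.51174444444)| = 2.93093311 eV

Total energy released:
E_total = ΔE₁ + ΔE₂ = 0.54422800 + 2.93093311 = 3.47516 eV

Note: This equals the direct transition 15 → 7: 3.47516 eV ✓
Energy is conserved regardless of the path taken.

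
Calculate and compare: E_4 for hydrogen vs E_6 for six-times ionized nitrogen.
N⁶⁺ at n = 6 (E = -18.52 eV)

Using E_n = -13.6057 Z² / n² eV:

H (Z = 1) at n = 4:
E = -13.6057 × 1² / 4² = -13.6057 × 1 / 16 = -0.85036 eV

N⁶⁺ (Z = 7) at n = 6:
E = -13.6057 × 7² / 6² = -13.6057 × 49 / 36 = -18.51887 eV

Since -18.51887 eV < -0.85036 eV,
N⁶⁺ at n = 6 is more tightly bound (requires more energy to ionize).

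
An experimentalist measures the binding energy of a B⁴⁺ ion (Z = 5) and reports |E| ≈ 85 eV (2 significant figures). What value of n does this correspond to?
n = 2

The exact energy levels follow E_n = -13.6057 Z² / n² eV with Z = 5.

The measured value (-85 eV) is reported to only 2 significant figures, so we must test candidate n values and see which one matches to that precision.

Candidate energies:
  n = 1:  E = -13.6057 × 5² / 1² = -340.14250 eV
  n = 2:  E = -13.6057 × 5² / 2² = -85.03563 eV  ← matches
  n = 3:  E = -13.6057 × 5² / 3² = -37.79361 eV
  n = 4:  E = -13.6057 × 5² / 4² = -21.25891 eV

Checking against the measurement of -85 eV (2 sig figs), only n = 2 agrees:
E_2 = -85.03563 eV, which rounds to -85 eV ✓

Therefore n = 2.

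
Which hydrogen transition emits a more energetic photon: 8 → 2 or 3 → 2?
8 → 2

Calculate the energy for each transition:

Transition 8 → 2:
ΔE₁ = |E_2 - E_8| = |-13.6057/2² - (-13.6057/8²)|
ΔE₁ = |-3.40142500000 - (-0.21258906250)| = 3.18883594 eV

Transition 3 → 2:
ΔE₂ = |E_2 - E_3| = |-13.6057/2² - (-13.6057/3²)|
ΔE₂ = |-3.40142500000 - (-1.51174444444)| = 1.88968056 eV

Since 3.18883594 eV > 1.88968056 eV, the transition 8 → 2 emits the more energetic photon.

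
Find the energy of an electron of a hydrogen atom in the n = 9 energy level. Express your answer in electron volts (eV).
-0.167972 eV

The energy levels of a hydrogen-like atom are given by:
E_n = -13.6057 eV / n²

For n = 9:
E_9 = -13.6057 eV / 9²
E_9 = -13.6057 eV / 81
E_9 = -0.167972 eV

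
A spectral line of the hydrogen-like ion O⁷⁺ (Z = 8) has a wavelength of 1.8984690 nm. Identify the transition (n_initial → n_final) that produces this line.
n = 2 → n = 1

First, find the photon energy from the wavelength (hc = 1239.84 eV·nm):
E = hc/λ = 1239.84 eV·nm / 1.8984690 nm = 653.07361 eV

The energy levels of O⁷⁺ satisfy E_n = -13.6057 × 8² / n² eV, so an emission n_i → n_f releases
ΔE = 13.6057 × 8² × (1/n_f² − 1/n_i²) eV.

Setting ΔE equal to the photon energy:
1/n_f² − 1/n_i² = 653.07361 / (13.6057 × 8²) = 0.75000001

Since 1/n_i² must be positive, we need 1/n_f² > 0.75000001, i.e. n_f ≤ 1. For each allowed n_f, solve n_i = (1/n_f² − 0.75000001)^(−1/2) and check whether it is a whole number:
  n_f = 1: 1/n_i² = 1.00000000 − 0.75000001 = 0.24999999 → n_i = 2.000  → integer, n_i = 2 ✓

Only n_f = 1 gives an integer upper level, n_i = 2.

The transition is from n = 2 to n = 1 (emission).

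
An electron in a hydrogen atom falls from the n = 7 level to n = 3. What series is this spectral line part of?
Paschen series

The spectral series in hydrogen are named based on the final (lower) energy level:
- Lyman series: n_final = 1 (ultraviolet)
- Balmer series: n_final = 2 (visible/near-UV)
- Paschen series: n_final = 3 (infrared)
- Brackett series: n_final = 4 (infrared)
- Pfund series: n_final = 5 (far infrared)

Since this transition ends at n = 3, it belongs to the Paschen series.

For reference, this 7 → 3 line has photon energy
ΔE = 13.6057 eV × (1/3² - 1/7²) = 1.23407710 eV,
corresponding to wavelength λ = hc/ΔE = 1239.84 eV·nm / 1.23407710 eV = 1004.670 nm in the infrared region.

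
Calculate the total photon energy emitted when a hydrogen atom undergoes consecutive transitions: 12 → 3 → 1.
13.511 eV

The energy levels of hydrogen are E_n = -13.6057 / n² eV.

First transition (12 → 3):
ΔE₁ = |E_3 - E_12|
ΔE₁ = |-1.511744444 - (-0.094484028)| = 1.417260 eV

Second transition (3 → 1):
ΔE₂ = |E_1 - E_3|
ΔE₂ = |-13.605700000 - (-1.511744444)| = 12.093956 eV

Total energy released:
E_total = ΔE₁ + ΔE₂ = 1.417260 + 12.093956 = 13.511 eV

Note: This equals the direct transition 12 → 1: 13.511 eV ✓
Energy is conserved regardless of the path taken.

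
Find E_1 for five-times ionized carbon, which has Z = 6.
-489.805 eV

For hydrogen-like ions, the energy levels scale with Z²:
E_n = -13.6057 Z² / n² eV

For C⁵⁺ (Z = 6) at n = 1:
E_1 = -13.6057 × 6² / 1²
E_1 = -13.6057 × 36 / 1
E_1 = -489.8052 / 1
E_1 = -489.805 eV

The energy is 36 times more negative than hydrogen at the same n due to the stronger nuclear charge.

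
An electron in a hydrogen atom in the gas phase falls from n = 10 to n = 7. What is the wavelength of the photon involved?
8755.292 nm

First, find the transition energy using E_n = -13.6057 / n² eV:
E_10 = -13.6057 / 10² = -0.136057000 eV
E_7 = -13.6057 / 7² = -0.277667347 eV

Photon energy: |ΔE| = |E_7 - E_10| = 0.141610347 eV

Convert to wavelength using E = hc/λ with hc = 1239.84 eV·nm:
λ = hc/E = 1239.84 eV·nm / 0.141610347 eV
λ = 8755.292 nm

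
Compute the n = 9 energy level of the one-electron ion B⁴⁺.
-4.199 eV

For hydrogen-like ions, the energy levels scale with Z²:
E_n = -13.6057 Z² / n² eV

For B⁴⁺ (Z = 5) at n = 9:
E_9 = -13.6057 × 5² / 9²
E_9 = -13.6057 × 25 / 81
E_9 = -340.1425 / 81
E_9 = -4.199 eV

The energy is 25 times more negative than hydrogen at the same n due to the stronger nuclear charge.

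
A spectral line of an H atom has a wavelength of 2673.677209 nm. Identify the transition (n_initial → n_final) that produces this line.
n = 13 → n = 5

First, find the photon energy from the wavelength (hc = 1239.84 eV·nm):
E = hc/λ = 1239.84 eV·nm / 2673.677209 nm = 0.46372090 eV

The energy levels of hydrogen satisfy E_n = -13.6057 / n² eV, so an emission n_i → n_f releases
ΔE = 13.6057 × (1/n_f² − 1/n_i²) eV.

Setting ΔE equal to the photon energy:
1/n_f² − 1/n_i² = 0.46372090 / 13.6057 = 0.034082840

Since 1/n_i² must be positive, we need 1/n_f² > 0.034082840, i.e. n_f ≤ 5. For each allowed n_f, solve n_i = (1/n_f² − 0.034082840)^(−1/2) and check whether it is a whole number:
  n_f = 1: 1/n_i² = 1.000000000 − 0.034082840 = 0.965917160 → n_i = 1.017  (not an integer) ✗
  n_f = 2: 1/n_i² = 0.250000000 − 0.034082840 = 0.215917160 → n_i = 2.152  (not an integer) ✗
  n_f = 3: 1/n_i² = 0.111111111 − 0.034082840 = 0.077028271 → n_i = 3.603  (not an integer) ✗
  n_f = 4: 1/n_i² = 0.062500000 − 0.034082840 = 0.028417160 → n_i = 5.932  (not an integer) ✗
  n_f = 5: 1/n_i² = 0.040000000 − 0.034082840 = 0.005917160 → n_i = 13.000  → integer, n_i = 13 ✓

Only n_f = 5 gives an integer upper level, n_i = 13.

The transition is from n = 13 to n = 5 (emission).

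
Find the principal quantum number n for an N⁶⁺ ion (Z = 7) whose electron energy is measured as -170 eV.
n = 2

The exact energy levels follow E_n = -13.6057 Z² / n² eV with Z = 7.

The measured value (-170 eV) is reported to only 2 significant figures, so we must test candidate n values and see which one matches to that precision.

Candidate energies:
  n = 1:  E = -13.6057 × 7² / 1² = -666.67930 eV
  n = 2:  E = -13.6057 × 7² / 2² = -166.66983 eV  ← matches
  n = 3:  E = -13.6057 × 7² / 3² = -74.07548 eV
  n = 4:  E = -13.6057 × 7² / 4² = -41.66746 eV

Checking against the measurement of -170 eV (2 sig figs), only n = 2 agrees:
E_2 = -166.66983 eV, which rounds to -170 eV ✓

Therefore n = 2.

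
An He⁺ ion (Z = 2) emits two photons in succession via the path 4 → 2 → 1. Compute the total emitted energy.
51.02 eV

The energy levels of He⁺ are E_n = -13.6057 × 2² / n² eV.

First transition (4 → 2):
ΔE₁ = |E_2 - E_4|
ΔE₁ = |-13.60570000 - (-3.40142500)| = 10.20428 eV

Second transition (2 → 1):
ΔE₂ = |E_1 - E_2|
ΔE₂ = |-54.42280000 - (-13.60570000)| = 40.81710 eV

Total energy released:
E_total = ΔE₁ + ΔE₂ = 10.20428 + 40.81710 = 51.02 eV

Note: This equals the direct transition 4 → 1: 51.02 eV ✓
Energy is conserved regardless of the path taken.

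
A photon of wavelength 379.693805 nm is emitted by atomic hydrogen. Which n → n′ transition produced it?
n = 10 → n = 2

First, find the photon energy from the wavelength (hc = 1239.84 eV·nm):
E = hc/λ = 1239.84 eV·nm / 379.693805 nm = 3.2653680 eV

The energy levels of hydrogen satisfy E_n = -13.6057 / n² eV, so an emission n_i → n_f releases
ΔE = 13.6057 × (1/n_f² − 1/n_i²) eV.

Setting ΔE equal to the photon energy:
1/n_f² − 1/n_i² = 3.2653680 / 13.6057 = 0.24000000

Since 1/n_i² must be positive, we need 1/n_f² > 0.24000000, i.e. n_f ≤ 2. For each allowed n_f, solve n_i = (1/n_f² − 0.24000000)^(−1/2) and check whether it is a whole number:
  n_f = 1: 1/n_i² = 1.00000000 − 0.24000000 = 0.76000000 → n_i = 1.147  (not an integer) ✗
  n_f = 2: 1/n_i² = 0.25000000 − 0.24000000 = 0.01000000 → n_i = 10.000  → integer, n_i = 10 ✓

Only n_f = 2 gives an integer upper level, n_i = 10.

The transition is from n = 10 to n = 2 (emission).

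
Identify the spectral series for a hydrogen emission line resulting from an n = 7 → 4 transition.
Brackett series

The spectral series in hydrogen are named based on the final (lower) energy level:
- Lyman series: n_final = 1 (ultraviolet)
- Balmer series: n_final = 2 (visible/near-UV)
- Paschen series: n_final = 3 (infrared)
- Brackett series: n_final = 4 (infrared)
- Pfund series: n_final = 5 (far infrared)

Since this transition ends at n = 4, it belongs to the Brackett series.

For reference, this 7 → 4 line has photon energy
ΔE = 13.6057 eV × (1/4² - 1/7²) = 0.5726889031 eV,
corresponding to wavelength λ = hc/ΔE = 1239.84 eV·nm / 0.5726889031 eV = 2164.9450 nm in the infrared region.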